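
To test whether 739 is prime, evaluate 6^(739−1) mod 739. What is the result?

6^1 ≡ 6 (mod 739)
6^2 ≡ 6^2 = 36 ≡ 36 (mod 739)
6^4 ≡ 36^2 = 1296 ≡ 557 (mod 739)
6^8 ≡ 557^2 = 310249 ≡ 608 (mod 739)
6^16 ≡ 608^2 = 369664 ≡ 164 (mod 739)
6^32 ≡ 164^2 = 26896 ≡ 292 (mod 739)
6^64 ≡ 292^2 = 85264 ≡ 279 (mod 739)
6^128 ≡ 279^2 = 77841 ≡ 246 (mod 739)
6^256 ≡ 246^2 = 60516 ≡ 657 (mod 739)
6^512 ≡ 657^2 = 431649 ≡ 73 (mod 739)
738 = 512 + 128 + 64 + 32 + 2 in binary powers of 2.
So 6^738 ≡ 73 · 246 · 279 · 292 · 36 ≡ 1 (mod 739).
Since the result is 1, base 6 gives no evidence that 739 is composite.

1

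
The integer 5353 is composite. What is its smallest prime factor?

53

5353 is odd.
Digit sum 16, not divisible by 3.
Ends in 3: not divisible by 5.
7: 5353 = 7·764 + 5
11: 5353 = 11·486 + 7
13: 5353 = 13·411 + 10
17: 5353 = 17·314 + 15
19: 5353 = 19·281 + 14
23: 5353 = 23·232 + 17
29: 5353 = 29·184 + 17
31: 5353 = 31·172 + 21
37: 5353 = 37·144 + 25
41: 5353 = 41·130 + 23
43: 5353 = 43·124 + 21
47: 5353 = 47·113 + 42
53: 5353 = 53·101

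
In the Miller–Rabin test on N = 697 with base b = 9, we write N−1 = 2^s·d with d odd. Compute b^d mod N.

697 − 1 = 696 = 2^3 · 87, so d = 87.
9^1 ≡ 9 (mod 697)
9^2 ≡ 9^2 = 81 ≡ 81 (mod 697)
9^4 ≡ 81^2 = 6561 ≡ 288 (mod 697)
9^8 ≡ 288^2 = 82944 ≡ 1 (mod 697)
9^16 ≡ 1^2 = 1 ≡ 1 (mod 697)
9^32 ≡ 1^2 = 1 ≡ 1 (mod 697)
9^64 ≡ 1^2 = 1 ≡ 1 (mod 697)
87 = 64 + 16 + 4 + 2 + 1 in binary powers of 2.
So 9^87 ≡ 1 · 1 · 288 · 81 · 9 ≡ 155 (mod 697).
Squaring chain: 155 → 327 → 288; never reaches −1, so base 9 is a Miller–Rabin witness that 697 is composite.

155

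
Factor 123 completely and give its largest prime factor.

41

123 = 3 · 41
41 is prime.
So 123 = 3 · 41; the largest prime factor is 41.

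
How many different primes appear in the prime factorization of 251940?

6

251940 = 2^2 · 62985
62985 = 3 · 20995
20995 = 5 · 4199
4199 = 13 · 323
323 = 17 · 19
251940 = 2^2 · 3 · 5 · 13 · 17 · 19, which has 6 distinct prime factors.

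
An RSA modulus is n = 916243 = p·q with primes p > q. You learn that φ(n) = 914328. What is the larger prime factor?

φ(n) = (p−1)(q−1) = n − (p+q) + 1, so p + q = 916243 − 914328 + 1 = 1916.
p and q are the roots of t² − 1916t + 916243 = 0.
Discriminant: 1916² − 4·916243 = 3671056 − 3664972 = 6084; √6084 = 78.
q = (1916 − 78)/2 = 919, p = (1916 + 78)/2 = 997.
Check: 919 · 997 = 916243.

997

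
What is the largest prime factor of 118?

59

118 = 2 · 59
59 is prime.
So 118 = 2 · 59; the largest prime factor is 59.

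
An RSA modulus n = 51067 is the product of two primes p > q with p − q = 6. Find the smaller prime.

223

Since p = q + 6, we have 51067 = q(q + 6), so q² + 6q − 51067 = 0.
Discriminant: 6² + 4·51067 = 36 + 204268 = 204304; √204304 = 452.
q = (−6 + 452)/2 = 223, and p = q + 6 = 229.
Check: 223 · 229 = 51067.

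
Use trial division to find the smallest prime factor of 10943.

31

10943 is odd.
Digit sum 17, not divisible by 3.
Ends in 3: not divisible by 5.
7: 10943 = 7·1563 + 2
11: 10943 = 11·994 + 9
13: 10943 = 13·841 + 10
17: 10943 = 17·643 + 12
19: 10943 = 19·575 + 18
23: 10943 = 23·475 + 18
29: 10943 = 29·377 + 10
31: 10943 = 31·353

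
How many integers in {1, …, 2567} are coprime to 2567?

2400

Factor: 2567 = 17 · 151.
φ(2567) = (17−1) · (151−1) = 16 · 150 = 2400.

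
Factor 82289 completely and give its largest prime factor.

82289 = 19 · 4331
4331 = 61 · 71
71 is prime.
So 82289 = 19 · 61 · 71; the largest prime factor is 71.

71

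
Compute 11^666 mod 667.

11^1 ≡ 11 (mod 667)
11^2 ≡ 11^2 = 121 ≡ 121 (mod 667)
11^4 ≡ 121^2 = 14641 ≡ 634 (mod 667)
11^8 ≡ 634^2 = 401956 ≡ 422 (mod 667)
11^16 ≡ 422^2 = 178084 ≡ 662 (mod 667)
11^32 ≡ 662^2 = 438244 ≡ 25 (mod 667)
11^64 ≡ 25^2 = 625 ≡ 625 (mod 667)
11^128 ≡ 625^2 = 390625 ≡ 430 (mod 667)
11^256 ≡ 430^2 = 184900 ≡ 141 (mod 667)
11^512 ≡ 141^2 = 19881 ≡ 538 (mod 667)
666 = 512 + 128 + 16 + 8 + 2 in binary powers of 2.
So 11^666 ≡ 538 · 430 · 662 · 422 · 121 ≡ 216 (mod 667).
Since 216 ≠ 1, base 11 is a Fermat witness: 667 is composite.

216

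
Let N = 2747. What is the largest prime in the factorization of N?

2747 = 41 · 67
67 is prime.
So 2747 = 41 · 67; the largest prime factor is 67.

67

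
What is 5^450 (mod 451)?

5^1 ≡ 5 (mod 451)
5^2 ≡ 5^2 = 25 ≡ 25 (mod 451)
5^4 ≡ 25^2 = 625 ≡ 174 (mod 451)
5^8 ≡ 174^2 = 30276 ≡ 59 (mod 451)
5^16 ≡ 59^2 = 3481 ≡ 324 (mod 451)
5^32 ≡ 324^2 = 104976 ≡ 344 (mod 451)
5^64 ≡ 344^2 = 118336 ≡ 174 (mod 451)
5^128 ≡ 174^2 = 30276 ≡ 59 (mod 451)
5^256 ≡ 59^2 = 3481 ≡ 324 (mod 451)
450 = 256 + 128 + 64 + 2 in binary powers of 2.
So 5^450 ≡ 324 · 59 · 174 · 25 ≡ 122 (mod 451).
Since 122 ≠ 1, base 5 is a Fermat witness: 451 is composite.

122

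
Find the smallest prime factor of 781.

781 is odd.
Digit sum 16, not divisible by 3.
Ends in 1: not divisible by 5.
7: 781 = 7·111 + 4
11: 781 = 11·71

11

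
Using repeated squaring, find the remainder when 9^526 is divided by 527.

9^1 ≡ 9 (mod 527)
9^2 ≡ 9^2 = 81 ≡ 81 (mod 527)
9^4 ≡ 81^2 = 6561 ≡ 237 (mod 527)
9^8 ≡ 237^2 = 56169 ≡ 307 (mod 527)
9^16 ≡ 307^2 = 94249 ≡ 443 (mod 527)
9^32 ≡ 443^2 = 196249 ≡ 205 (mod 527)
9^64 ≡ 205^2 = 42025 ≡ 392 (mod 527)
9^128 ≡ 392^2 = 153664 ≡ 307 (mod 527)
9^256 ≡ 307^2 = 94249 ≡ 443 (mod 527)
9^512 ≡ 443^2 = 196249 ≡ 205 (mod 527)
526 = 512 + 8 + 4 + 2 in binary powers of 2.
So 9^526 ≡ 205 · 307 · 237 · 81 ≡ 412 (mod 527).
Since 412 ≠ 1, base 9 is a Fermat witness: 527 is composite.

412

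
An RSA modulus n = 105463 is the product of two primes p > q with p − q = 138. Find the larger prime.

401

Since p = q + 138, we have 105463 = q(q + 138), so q² + 138q − 105463 = 0.
Discriminant: 138² + 4·105463 = 19044 + 421852 = 440896; √440896 = 664.
q = (−138 + 664)/2 = 263, and p = q + 138 = 401.
Check: 263 · 401 = 105463.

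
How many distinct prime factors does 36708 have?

36708 = 2^2 · 9177
9177 = 3 · 3059
3059 = 7 · 437
437 = 19 · 23
36708 = 2^2 · 3 · 7 · 19 · 23, which has 5 distinct prime factors.

5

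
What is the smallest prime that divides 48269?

48269 is odd.
Digit sum 29, not divisible by 3.
Ends in 9: not divisible by 5.
7: 48269 = 7·6895 + 4
11: 48269 = 11·4388 + 1
13: 48269 = 13·3713

13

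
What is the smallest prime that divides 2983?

2983 is odd.
Digit sum 22, not divisible by 3.
Ends in 3: not divisible by 5.
7: 2983 = 7·426 + 1
11: 2983 = 11·271 + 2
13: 2983 = 13·229 + 6
17: 2983 = 17·175 + 8
19: 2983 = 19·157

19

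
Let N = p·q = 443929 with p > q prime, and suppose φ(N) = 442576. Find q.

φ(n) = (p−1)(q−1) = n − (p+q) + 1, so p + q = 443929 − 442576 + 1 = 1354.
p and q are the roots of t² − 1354t + 443929 = 0.
Discriminant: 1354² − 4·443929 = 1833316 − 1775716 = 57600; √57600 = 240.
q = (1354 − 240)/2 = 557, p = (1354 + 240)/2 = 797.
Check: 557 · 797 = 443929.

557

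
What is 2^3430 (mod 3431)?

2^1 ≡ 2 (mod 3431)
2^2 ≡ 2^2 = 4 ≡ 4 (mod 3431)
2^4 ≡ 4^2 = 16 ≡ 16 (mod 3431)
2^8 ≡ 16^2 = 256 ≡ 256 (mod 3431)
2^16 ≡ 256^2 = 65536 ≡ 347 (mod 3431)
2^32 ≡ 347^2 = 120409 ≡ 324 (mod 3431)
2^64 ≡ 324^2 = 104976 ≡ 2046 (mod 3431)
2^128 ≡ 2046^2 = 4186116 ≡ 296 (mod 3431)
2^256 ≡ 296^2 = 87616 ≡ 1841 (mod 3431)
2^512 ≡ 1841^2 = 3389281 ≡ 2884 (mod 3431)
2^1024 ≡ 2884^2 = 8317456 ≡ 712 (mod 3431)
2^2048 ≡ 712^2 = 506944 ≡ 2587 (mod 3431)
3430 = 2048 + 1024 + 256 + 64 + 32 + 4 + 2 in binary powers of 2.
So 2^3430 ≡ 2587 · 712 · 1841 · 2046 · 324 · 16 · 4 ≡ 2922 (mod 3431).
Since 2922 ≠ 1, base 2 is a Fermat witness: 3431 is composite.

2922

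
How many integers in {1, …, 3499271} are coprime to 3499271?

3428992

Factor: 3499271 = 113 · 173 · 179.
φ(3499271) = (113−1) · (173−1) · (179−1) = 112 · 172 · 178 = 3428992.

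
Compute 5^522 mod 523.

5^1 ≡ 5 (mod 523)
5^2 ≡ 5^2 = 25 ≡ 25 (mod 523)
5^4 ≡ 25^2 = 625 ≡ 102 (mod 523)
5^8 ≡ 102^2 = 10404 ≡ 467 (mod 523)
5^16 ≡ 467^2 = 218089 ≡ 521 (mod 523)
5^32 ≡ 521^2 = 271441 ≡ 4 (mod 523)
5^64 ≡ 4^2 = 16 ≡ 16 (mod 523)
5^128 ≡ 16^2 = 256 ≡ 256 (mod 523)
5^256 ≡ 256^2 = 65536 ≡ 161 (mod 523)
5^512 ≡ 161^2 = 25921 ≡ 294 (mod 523)
522 = 512 + 8 + 2 in binary powers of 2.
So 5^522 ≡ 294 · 467 · 25 ≡ 1 (mod 523).
Since the result is 1, base 5 gives no evidence that 523 is composite.

1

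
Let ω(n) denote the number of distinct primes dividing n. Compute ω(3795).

3795 = 3 · 1265
1265 = 5 · 253
253 = 11 · 23
3795 = 3 · 5 · 11 · 23, which has 4 distinct prime factors.

4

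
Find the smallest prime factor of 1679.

23

1679 is odd.
Digit sum 23, not divisible by 3.
Ends in 9: not divisible by 5.
7: 1679 = 7·239 + 6
11: 1679 = 11·152 + 7
13: 1679 = 13·129 + 2
17: 1679 = 17·98 + 13
19: 1679 = 19·88 + 7
23: 1679 = 23·73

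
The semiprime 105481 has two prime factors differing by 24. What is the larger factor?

Since p = q + 24, we have 105481 = q(q + 24), so q² + 24q − 105481 = 0.
Discriminant: 24² + 4·105481 = 576 + 421924 = 422500; √422500 = 650.
q = (−24 + 650)/2 = 313, and p = q + 24 = 337.
Check: 313 · 337 = 105481.

337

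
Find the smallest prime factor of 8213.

43

8213 is odd.
Digit sum 14, not divisible by 3.
Ends in 3: not divisible by 5.
7: 8213 = 7·1173 + 2
11: 8213 = 11·746 + 7
13: 8213 = 13·631 + 10
17: 8213 = 17·483 + 2
19: 8213 = 19·432 + 5
23: 8213 = 23·357 + 2
29: 8213 = 29·283 + 6
31: 8213 = 31·264 + 29
37: 8213 = 37·221 + 36
41: 8213 = 41·200 + 13
43: 8213 = 43·191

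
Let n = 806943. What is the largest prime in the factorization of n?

806943 = 3 · 268981
268981 = 47 · 5723
5723 = 59 · 97
97 is prime.
So 806943 = 3 · 47 · 59 · 97; the largest prime factor is 97.

97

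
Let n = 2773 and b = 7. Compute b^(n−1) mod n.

7^1 ≡ 7 (mod 2773)
7^2 ≡ 7^2 = 49 ≡ 49 (mod 2773)
7^4 ≡ 49^2 = 2401 ≡ 2401 (mod 2773)
7^8 ≡ 2401^2 = 5764801 ≡ 2507 (mod 2773)
7^16 ≡ 2507^2 = 6285049 ≡ 1431 (mod 2773)
7^32 ≡ 1431^2 = 2047761 ≡ 1287 (mod 2773)
7^64 ≡ 1287^2 = 1656369 ≡ 888 (mod 2773)
7^128 ≡ 888^2 = 788544 ≡ 1012 (mod 2773)
7^256 ≡ 1012^2 = 1024144 ≡ 907 (mod 2773)
7^512 ≡ 907^2 = 822649 ≡ 1841 (mod 2773)
7^1024 ≡ 1841^2 = 3389281 ≡ 675 (mod 2773)
7^2048 ≡ 675^2 = 455625 ≡ 853 (mod 2773)
2772 = 2048 + 512 + 128 + 64 + 16 + 4 in binary powers of 2.
So 7^2772 ≡ 853 · 1841 · 1012 · 888 · 1431 · 2401 ≡ 1521 (mod 2773).
Since 1521 ≠ 1, base 7 is a Fermat witness: 2773 is composite.

1521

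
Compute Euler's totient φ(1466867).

1424160

Factor: 1466867 = 61 · 139 · 173.
φ(1466867) = (61−1) · (139−1) · (173−1) = 60 · 138 · 172 = 1424160.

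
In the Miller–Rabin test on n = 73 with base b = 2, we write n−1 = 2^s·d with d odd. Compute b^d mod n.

73 − 1 = 72 = 2^3 · 9, so d = 9.
2^1 ≡ 2 (mod 73)
2^2 ≡ 2^2 = 4 ≡ 4 (mod 73)
2^4 ≡ 4^2 = 16 ≡ 16 (mod 73)
2^8 ≡ 16^2 = 256 ≡ 37 (mod 73)
9 = 8 + 1 in binary powers of 2.
So 2^9 ≡ 37 · 2 ≡ 1 (mod 73).
Since 2^d ≡ 1 (mod 73), base 2 does not prove 73 composite.

1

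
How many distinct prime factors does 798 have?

4

798 = 2 · 399
399 = 3 · 133
133 = 7 · 19
798 = 2 · 3 · 7 · 19, which has 4 distinct prime factors.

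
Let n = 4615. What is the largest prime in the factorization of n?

4615 = 5 · 923
923 = 13 · 71
71 is prime.
So 4615 = 5 · 13 · 71; the largest prime factor is 71.

71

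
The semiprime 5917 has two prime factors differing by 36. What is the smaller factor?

61

Since p = q + 36, we have 5917 = q(q + 36), so q² + 36q − 5917 = 0.
Discriminant: 36² + 4·5917 = 1296 + 23668 = 24964; √24964 = 158.
q = (−36 + 158)/2 = 61, and p = q + 36 = 97.
Check: 61 · 97 = 5917.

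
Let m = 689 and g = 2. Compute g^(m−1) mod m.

68

2^1 ≡ 2 (mod 689)
2^2 ≡ 2^2 = 4 ≡ 4 (mod 689)
2^4 ≡ 4^2 = 16 ≡ 16 (mod 689)
2^8 ≡ 16^2 = 256 ≡ 256 (mod 689)
2^16 ≡ 256^2 = 65536 ≡ 81 (mod 689)
2^32 ≡ 81^2 = 6561 ≡ 360 (mod 689)
2^64 ≡ 360^2 = 129600 ≡ 68 (mod 689)
2^128 ≡ 68^2 = 4624 ≡ 490 (mod 689)
2^256 ≡ 490^2 = 240100 ≡ 328 (mod 689)
2^512 ≡ 328^2 = 107584 ≡ 100 (mod 689)
688 = 512 + 128 + 32 + 16 in binary powers of 2.
So 2^688 ≡ 100 · 490 · 360 · 81 ≡ 68 (mod 689).
Since 68 ≠ 1, base 2 is a Fermat witness: 689 is composite.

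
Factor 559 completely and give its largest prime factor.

559 = 13 · 43
43 is prime.
So 559 = 13 · 43; the largest prime factor is 43.

43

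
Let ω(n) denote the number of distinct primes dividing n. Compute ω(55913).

4

55913 = 11 · 5083
5083 = 13 · 391
391 = 17 · 23
55913 = 11 · 13 · 17 · 23, which has 4 distinct prime factors.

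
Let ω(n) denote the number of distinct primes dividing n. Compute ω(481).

481 = 13 · 37
481 = 13 · 37, which has 2 distinct prime factors.

2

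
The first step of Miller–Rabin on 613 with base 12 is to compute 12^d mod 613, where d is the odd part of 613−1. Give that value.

1

613 − 1 = 612 = 2^2 · 153, so d = 153.
12^1 ≡ 12 (mod 613)
12^2 ≡ 12^2 = 144 ≡ 144 (mod 613)
12^4 ≡ 144^2 = 20736 ≡ 507 (mod 613)
12^8 ≡ 507^2 = 257049 ≡ 202 (mod 613)
12^16 ≡ 202^2 = 40804 ≡ 346 (mod 613)
12^32 ≡ 346^2 = 119716 ≡ 181 (mod 613)
12^64 ≡ 181^2 = 32761 ≡ 272 (mod 613)
12^128 ≡ 272^2 = 73984 ≡ 424 (mod 613)
153 = 128 + 16 + 8 + 1 in binary powers of 2.
So 12^153 ≡ 424 · 346 · 202 · 12 ≡ 1 (mod 613).
Since 12^d ≡ 1 (mod 613), base 12 does not prove 613 composite.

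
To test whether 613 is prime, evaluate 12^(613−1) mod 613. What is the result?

12^1 ≡ 12 (mod 613)
12^2 ≡ 12^2 = 144 ≡ 144 (mod 613)
12^4 ≡ 144^2 = 20736 ≡ 507 (mod 613)
12^8 ≡ 507^2 = 257049 ≡ 202 (mod 613)
12^16 ≡ 202^2 = 40804 ≡ 346 (mod 613)
12^32 ≡ 346^2 = 119716 ≡ 181 (mod 613)
12^64 ≡ 181^2 = 32761 ≡ 272 (mod 613)
12^128 ≡ 272^2 = 73984 ≡ 424 (mod 613)
12^256 ≡ 424^2 = 179776 ≡ 167 (mod 613)
12^512 ≡ 167^2 = 27889 ≡ 304 (mod 613)
612 = 512 + 64 + 32 + 4 in binary powers of 2.
So 12^612 ≡ 304 · 272 · 181 · 507 ≡ 1 (mod 613).
Since the result is 1, base 12 gives no evidence that 613 is composite.

1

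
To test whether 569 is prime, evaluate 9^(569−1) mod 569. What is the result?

1

9^1 ≡ 9 (mod 569)
9^2 ≡ 9^2 = 81 ≡ 81 (mod 569)
9^4 ≡ 81^2 = 6561 ≡ 302 (mod 569)
9^8 ≡ 302^2 = 91204 ≡ 164 (mod 569)
9^16 ≡ 164^2 = 26896 ≡ 153 (mod 569)
9^32 ≡ 153^2 = 23409 ≡ 80 (mod 569)
9^64 ≡ 80^2 = 6400 ≡ 141 (mod 569)
9^128 ≡ 141^2 = 19881 ≡ 535 (mod 569)
9^256 ≡ 535^2 = 286225 ≡ 18 (mod 569)
9^512 ≡ 18^2 = 324 ≡ 324 (mod 569)
568 = 512 + 32 + 16 + 8 in binary powers of 2.
So 9^568 ≡ 324 · 80 · 153 · 164 ≡ 1 (mod 569).
Since the result is 1, base 9 gives no evidence that 569 is composite.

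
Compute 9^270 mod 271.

9^1 ≡ 9 (mod 271)
9^2 ≡ 9^2 = 81 ≡ 81 (mod 271)
9^4 ≡ 81^2 = 6561 ≡ 57 (mod 271)
9^8 ≡ 57^2 = 3249 ≡ 268 (mod 271)
9^16 ≡ 268^2 = 71824 ≡ 9 (mod 271)
9^32 ≡ 9^2 = 81 ≡ 81 (mod 271)
9^64 ≡ 81^2 = 6561 ≡ 57 (mod 271)
9^128 ≡ 57^2 = 3249 ≡ 268 (mod 271)
9^256 ≡ 268^2 = 71824 ≡ 9 (mod 271)
270 = 256 + 8 + 4 + 2 in binary powers of 2.
So 9^270 ≡ 9 · 268 · 57 · 81 ≡ 1 (mod 271).
Since the result is 1, base 9 gives no evidence that 271 is composite.

1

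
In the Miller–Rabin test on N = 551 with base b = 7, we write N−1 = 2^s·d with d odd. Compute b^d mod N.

49

551 − 1 = 550 = 2^1 · 275, so d = 275.
7^1 ≡ 7 (mod 551)
7^2 ≡ 7^2 = 49 ≡ 49 (mod 551)
7^4 ≡ 49^2 = 2401 ≡ 197 (mod 551)
7^8 ≡ 197^2 = 38809 ≡ 239 (mod 551)
7^16 ≡ 239^2 = 57121 ≡ 368 (mod 551)
7^32 ≡ 368^2 = 135424 ≡ 429 (mod 551)
7^64 ≡ 429^2 = 184041 ≡ 7 (mod 551)
7^128 ≡ 7^2 = 49 ≡ 49 (mod 551)
7^256 ≡ 49^2 = 2401 ≡ 197 (mod 551)
275 = 256 + 16 + 2 + 1 in binary powers of 2.
So 7^275 ≡ 197 · 368 · 49 · 7 ≡ 49 (mod 551).
Squaring chain: 49; never reaches −1, so base 7 is a Miller–Rabin witness that 551 is composite.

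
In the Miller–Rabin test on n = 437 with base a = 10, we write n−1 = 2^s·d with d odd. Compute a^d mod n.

437 − 1 = 436 = 2^2 · 109, so d = 109.
10^1 ≡ 10 (mod 437)
10^2 ≡ 10^2 = 100 ≡ 100 (mod 437)
10^4 ≡ 100^2 = 10000 ≡ 386 (mod 437)
10^8 ≡ 386^2 = 148996 ≡ 416 (mod 437)
10^16 ≡ 416^2 = 173056 ≡ 4 (mod 437)
10^32 ≡ 4^2 = 16 ≡ 16 (mod 437)
10^64 ≡ 16^2 = 256 ≡ 256 (mod 437)
109 = 64 + 32 + 8 + 4 + 1 in binary powers of 2.
So 10^109 ≡ 256 · 16 · 416 · 386 · 10 ≡ 352 (mod 437).
Squaring chain: 352 → 233; never reaches −1, so base 10 is a Miller–Rabin witness that 437 is composite.

352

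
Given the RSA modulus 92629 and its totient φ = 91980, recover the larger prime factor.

439

φ(n) = (p−1)(q−1) = n − (p+q) + 1, so p + q = 92629 − 91980 + 1 = 650.
p and q are the roots of t² − 650t + 92629 = 0.
Discriminant: 650² − 4·92629 = 422500 − 370516 = 51984; √51984 = 228.
q = (650 − 228)/2 = 211, p = (650 + 228)/2 = 439.
Check: 211 · 439 = 92629.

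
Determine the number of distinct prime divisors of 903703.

3

903703 = 17^2 · 3127
3127 = 53 · 59
903703 = 17^2 · 53 · 59, which has 3 distinct prime factors.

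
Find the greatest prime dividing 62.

62 = 2 · 31
31 is prime.
So 62 = 2 · 31; the largest prime factor is 31.

31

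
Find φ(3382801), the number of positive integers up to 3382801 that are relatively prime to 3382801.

Factor: 3382801 = 89 · 191 · 199.
φ(3382801) = (89−1) · (191−1) · (199−1) = 88 · 190 · 198 = 3310560.

3310560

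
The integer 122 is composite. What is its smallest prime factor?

122 is even: 2 divides it.

2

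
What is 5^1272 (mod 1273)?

600

5^1 ≡ 5 (mod 1273)
5^2 ≡ 5^2 = 25 ≡ 25 (mod 1273)
5^4 ≡ 25^2 = 625 ≡ 625 (mod 1273)
5^8 ≡ 625^2 = 390625 ≡ 1087 (mod 1273)
5^16 ≡ 1087^2 = 1181569 ≡ 225 (mod 1273)
5^32 ≡ 225^2 = 50625 ≡ 978 (mod 1273)
5^64 ≡ 978^2 = 956484 ≡ 461 (mod 1273)
5^128 ≡ 461^2 = 212521 ≡ 1203 (mod 1273)
5^256 ≡ 1203^2 = 1447209 ≡ 1081 (mod 1273)
5^512 ≡ 1081^2 = 1168561 ≡ 1220 (mod 1273)
5^1024 ≡ 1220^2 = 1488400 ≡ 263 (mod 1273)
1272 = 1024 + 128 + 64 + 32 + 16 + 8 in binary powers of 2.
So 5^1272 ≡ 263 · 1203 · 461 · 978 · 225 · 1087 ≡ 600 (mod 1273).
Since 600 ≠ 1, base 5 is a Fermat witness: 1273 is composite.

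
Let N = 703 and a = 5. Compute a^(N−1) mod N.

5^1 ≡ 5 (mod 703)
5^2 ≡ 5^2 = 25 ≡ 25 (mod 703)
5^4 ≡ 25^2 = 625 ≡ 625 (mod 703)
5^8 ≡ 625^2 = 390625 ≡ 460 (mod 703)
5^16 ≡ 460^2 = 211600 ≡ 700 (mod 703)
5^32 ≡ 700^2 = 490000 ≡ 9 (mod 703)
5^64 ≡ 9^2 = 81 ≡ 81 (mod 703)
5^128 ≡ 81^2 = 6561 ≡ 234 (mod 703)
5^256 ≡ 234^2 = 54756 ≡ 625 (mod 703)
5^512 ≡ 625^2 = 390625 ≡ 460 (mod 703)
702 = 512 + 128 + 32 + 16 + 8 + 4 + 2 in binary powers of 2.
So 5^702 ≡ 460 · 234 · 9 · 700 · 460 · 625 · 25 ≡ 628 (mod 703).
Since 628 ≠ 1, base 5 is a Fermat witness: 703 is composite.

628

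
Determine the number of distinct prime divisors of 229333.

3

229333 = 13^2 · 1357
1357 = 23 · 59
229333 = 13^2 · 23 · 59, which has 3 distinct prime factors.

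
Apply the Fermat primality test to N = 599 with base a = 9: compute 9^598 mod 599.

9^1 ≡ 9 (mod 599)
9^2 ≡ 9^2 = 81 ≡ 81 (mod 599)
9^4 ≡ 81^2 = 6561 ≡ 571 (mod 599)
9^8 ≡ 571^2 = 326041 ≡ 185 (mod 599)
9^16 ≡ 185^2 = 34225 ≡ 82 (mod 599)
9^32 ≡ 82^2 = 6724 ≡ 135 (mod 599)
9^64 ≡ 135^2 = 18225 ≡ 255 (mod 599)
9^128 ≡ 255^2 = 65025 ≡ 333 (mod 599)
9^256 ≡ 333^2 = 110889 ≡ 74 (mod 599)
9^512 ≡ 74^2 = 5476 ≡ 85 (mod 599)
598 = 512 + 64 + 16 + 4 + 2 in binary powers of 2.
So 9^598 ≡ 85 · 255 · 82 · 571 · 81 ≡ 1 (mod 599).
Since the result is 1, base 9 gives no evidence that 599 is composite.

1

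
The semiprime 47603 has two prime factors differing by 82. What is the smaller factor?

Since p = q + 82, we have 47603 = q(q + 82), so q² + 82q − 47603 = 0.
Discriminant: 82² + 4·47603 = 6724 + 190412 = 197136; √197136 = 444.
q = (−82 + 444)/2 = 181, and p = q + 82 = 263.
Check: 181 · 263 = 47603.

181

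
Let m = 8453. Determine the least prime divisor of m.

8453 is odd.
Digit sum 20, not divisible by 3.
Ends in 3: not divisible by 5.
7: 8453 = 7·1207 + 4
11: 8453 = 11·768 + 5
13: 8453 = 13·650 + 3
17: 8453 = 17·497 + 4
19: 8453 = 19·444 + 17
23: 8453 = 23·367 + 12
29: 8453 = 29·291 + 14
31: 8453 = 31·272 + 21
37: 8453 = 37·228 + 17
41: 8453 = 41·206 + 7
43: 8453 = 43·196 + 25
47: 8453 = 47·179 + 40
53: 8453 = 53·159 + 26
59: 8453 = 59·143 + 16
61: 8453 = 61·138 + 35
67: 8453 = 67·126 + 11
71: 8453 = 71·119 + 4
73: 8453 = 73·115 + 58
79: 8453 = 79·107

79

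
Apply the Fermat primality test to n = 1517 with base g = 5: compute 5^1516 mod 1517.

5^1 ≡ 5 (mod 1517)
5^2 ≡ 5^2 = 25 ≡ 25 (mod 1517)
5^4 ≡ 25^2 = 625 ≡ 625 (mod 1517)
5^8 ≡ 625^2 = 390625 ≡ 756 (mod 1517)
5^16 ≡ 756^2 = 571536 ≡ 1144 (mod 1517)
5^32 ≡ 1144^2 = 1308736 ≡ 1082 (mod 1517)
5^64 ≡ 1082^2 = 1170724 ≡ 1117 (mod 1517)
5^128 ≡ 1117^2 = 1247689 ≡ 715 (mod 1517)
5^256 ≡ 715^2 = 511225 ≡ 1513 (mod 1517)
5^512 ≡ 1513^2 = 2289169 ≡ 16 (mod 1517)
5^1024 ≡ 16^2 = 256 ≡ 256 (mod 1517)
1516 = 1024 + 256 + 128 + 64 + 32 + 8 + 4 in binary powers of 2.
So 5^1516 ≡ 256 · 1513 · 715 · 1117 · 1082 · 756 · 625 ≡ 1513 (mod 1517).
Since 1513 ≠ 1, base 5 is a Fermat witness: 1517 is composite.

1513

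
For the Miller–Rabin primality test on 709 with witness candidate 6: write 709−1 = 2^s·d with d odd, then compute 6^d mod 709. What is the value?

96

709 − 1 = 708 = 2^2 · 177, so d = 177.
6^1 ≡ 6 (mod 709)
6^2 ≡ 6^2 = 36 ≡ 36 (mod 709)
6^4 ≡ 36^2 = 1296 ≡ 587 (mod 709)
6^8 ≡ 587^2 = 344569 ≡ 704 (mod 709)
6^16 ≡ 704^2 = 495616 ≡ 25 (mod 709)
6^32 ≡ 25^2 = 625 ≡ 625 (mod 709)
6^64 ≡ 625^2 = 390625 ≡ 675 (mod 709)
6^128 ≡ 675^2 = 455625 ≡ 447 (mod 709)
177 = 128 + 32 + 16 + 1 in binary powers of 2.
So 6^177 ≡ 447 · 625 · 25 · 6 ≡ 96 (mod 709).
Squaring chain: 96 → 708; reaches −1, so base 6 does not prove 709 composite.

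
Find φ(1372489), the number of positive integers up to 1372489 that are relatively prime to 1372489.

1335600

Factor: 1372489 = 101 · 107 · 127.
φ(1372489) = (101−1) · (107−1) · (127−1) = 100 · 106 · 126 = 1335600.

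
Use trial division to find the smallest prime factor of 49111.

67

49111 is odd.
Digit sum 16, not divisible by 3.
Ends in 1: not divisible by 5.
7: 49111 = 7·7015 + 6
11: 49111 = 11·4464 + 7
13: 49111 = 13·3777 + 10
17: 49111 = 17·2888 + 15
19: 49111 = 19·2584 + 15
23: 49111 = 23·2135 + 6
29: 49111 = 29·1693 + 14
31: 49111 = 31·1584 + 7
37: 49111 = 37·1327 + 12
41: 49111 = 41·1197 + 34
43: 49111 = 43·1142 + 5
47: 49111 = 47·1044 + 43
53: 49111 = 53·926 + 33
59: 49111 = 59·832 + 23
61: 49111 = 61·805 + 6
67: 49111 = 67·733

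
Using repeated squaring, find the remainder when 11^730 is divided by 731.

11^1 ≡ 11 (mod 731)
11^2 ≡ 11^2 = 121 ≡ 121 (mod 731)
11^4 ≡ 121^2 = 14641 ≡ 21 (mod 731)
11^8 ≡ 21^2 = 441 ≡ 441 (mod 731)
11^16 ≡ 441^2 = 194481 ≡ 35 (mod 731)
11^32 ≡ 35^2 = 1225 ≡ 494 (mod 731)
11^64 ≡ 494^2 = 244036 ≡ 613 (mod 731)
11^128 ≡ 613^2 = 375769 ≡ 35 (mod 731)
11^256 ≡ 35^2 = 1225 ≡ 494 (mod 731)
11^512 ≡ 494^2 = 244036 ≡ 613 (mod 731)
730 = 512 + 128 + 64 + 16 + 8 + 2 in binary powers of 2.
So 11^730 ≡ 613 · 35 · 613 · 35 · 441 · 121 ≡ 508 (mod 731).
Since 508 ≠ 1, base 11 is a Fermat witness: 731 is composite.

508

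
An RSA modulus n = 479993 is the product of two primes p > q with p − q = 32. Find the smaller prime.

Since p = q + 32, we have 479993 = q(q + 32), so q² + 32q − 479993 = 0.
Discriminant: 32² + 4·479993 = 1024 + 1919972 = 1920996; √1920996 = 1386.
q = (−32 + 1386)/2 = 677, and p = q + 32 = 709.
Check: 677 · 709 = 479993.

677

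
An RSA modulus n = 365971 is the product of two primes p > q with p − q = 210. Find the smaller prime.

Since p = q + 210, we have 365971 = q(q + 210), so q² + 210q − 365971 = 0.
Discriminant: 210² + 4·365971 = 44100 + 1463884 = 1507984; √1507984 = 1228.
q = (−210 + 1228)/2 = 509, and p = q + 210 = 719.
Check: 509 · 719 = 365971.

509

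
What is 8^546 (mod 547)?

1

8^1 ≡ 8 (mod 547)
8^2 ≡ 8^2 = 64 ≡ 64 (mod 547)
8^4 ≡ 64^2 = 4096 ≡ 267 (mod 547)
8^8 ≡ 267^2 = 71289 ≡ 179 (mod 547)
8^16 ≡ 179^2 = 32041 ≡ 315 (mod 547)
8^32 ≡ 315^2 = 99225 ≡ 218 (mod 547)
8^64 ≡ 218^2 = 47524 ≡ 482 (mod 547)
8^128 ≡ 482^2 = 232324 ≡ 396 (mod 547)
8^256 ≡ 396^2 = 156816 ≡ 374 (mod 547)
8^512 ≡ 374^2 = 139876 ≡ 391 (mod 547)
546 = 512 + 32 + 2 in binary powers of 2.
So 8^546 ≡ 391 · 218 · 64 ≡ 1 (mod 547).
Since the result is 1, base 8 gives no evidence that 547 is composite.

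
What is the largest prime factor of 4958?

67

4958 = 2 · 2479
2479 = 37 · 67
67 is prime.
So 4958 = 2 · 37 · 67; the largest prime factor is 67.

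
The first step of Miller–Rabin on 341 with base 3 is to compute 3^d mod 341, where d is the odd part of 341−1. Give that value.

254

341 − 1 = 340 = 2^2 · 85, so d = 85.
3^1 ≡ 3 (mod 341)
3^2 ≡ 3^2 = 9 ≡ 9 (mod 341)
3^4 ≡ 9^2 = 81 ≡ 81 (mod 341)
3^8 ≡ 81^2 = 6561 ≡ 82 (mod 341)
3^16 ≡ 82^2 = 6724 ≡ 245 (mod 341)
3^32 ≡ 245^2 = 60025 ≡ 9 (mod 341)
3^64 ≡ 9^2 = 81 ≡ 81 (mod 341)
85 = 64 + 16 + 4 + 1 in binary powers of 2.
So 3^85 ≡ 81 · 245 · 81 · 3 ≡ 254 (mod 341).
Squaring chain: 254 → 67; never reaches −1, so base 3 is a Miller–Rabin witness that 341 is composite.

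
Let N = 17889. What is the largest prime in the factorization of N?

89

17889 = 3 · 5963
5963 = 67 · 89
89 is prime.
So 17889 = 3 · 67 · 89; the largest prime factor is 89.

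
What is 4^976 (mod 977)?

1

4^1 ≡ 4 (mod 977)
4^2 ≡ 4^2 = 16 ≡ 16 (mod 977)
4^4 ≡ 16^2 = 256 ≡ 256 (mod 977)
4^8 ≡ 256^2 = 65536 ≡ 77 (mod 977)
4^16 ≡ 77^2 = 5929 ≡ 67 (mod 977)
4^32 ≡ 67^2 = 4489 ≡ 581 (mod 977)
4^64 ≡ 581^2 = 337561 ≡ 496 (mod 977)
4^128 ≡ 496^2 = 246016 ≡ 789 (mod 977)
4^256 ≡ 789^2 = 622521 ≡ 172 (mod 977)
4^512 ≡ 172^2 = 29584 ≡ 274 (mod 977)
976 = 512 + 256 + 128 + 64 + 16 in binary powers of 2.
So 4^976 ≡ 274 · 172 · 789 · 496 · 67 ≡ 1 (mod 977).
Since the result is 1, base 4 gives no evidence that 977 is composite.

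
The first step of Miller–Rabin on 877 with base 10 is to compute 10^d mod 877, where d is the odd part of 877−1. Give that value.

876

877 − 1 = 876 = 2^2 · 219, so d = 219.
10^1 ≡ 10 (mod 877)
10^2 ≡ 10^2 = 100 ≡ 100 (mod 877)
10^4 ≡ 100^2 = 10000 ≡ 353 (mod 877)
10^8 ≡ 353^2 = 124609 ≡ 75 (mod 877)
10^16 ≡ 75^2 = 5625 ≡ 363 (mod 877)
10^32 ≡ 363^2 = 131769 ≡ 219 (mod 877)
10^64 ≡ 219^2 = 47961 ≡ 603 (mod 877)
10^128 ≡ 603^2 = 363609 ≡ 531 (mod 877)
219 = 128 + 64 + 16 + 8 + 2 + 1 in binary powers of 2.
So 10^219 ≡ 531 · 603 · 363 · 75 · 100 · 10 ≡ 876 (mod 877).
Since 10^d ≡ 876 (mod 877), base 10 does not prove 877 composite.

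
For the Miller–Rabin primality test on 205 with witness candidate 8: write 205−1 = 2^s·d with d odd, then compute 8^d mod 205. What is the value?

205 − 1 = 204 = 2^2 · 51, so d = 51.
8^1 ≡ 8 (mod 205)
8^2 ≡ 8^2 = 64 ≡ 64 (mod 205)
8^4 ≡ 64^2 = 4096 ≡ 201 (mod 205)
8^8 ≡ 201^2 = 40401 ≡ 16 (mod 205)
8^16 ≡ 16^2 = 256 ≡ 51 (mod 205)
8^32 ≡ 51^2 = 2601 ≡ 141 (mod 205)
51 = 32 + 16 + 2 + 1 in binary powers of 2.
So 8^51 ≡ 141 · 51 · 64 · 8 ≡ 197 (mod 205).
Squaring chain: 197 → 64; never reaches −1, so base 8 is a Miller–Rabin witness that 205 is composite.

197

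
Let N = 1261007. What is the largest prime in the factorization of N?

67

1261007 = 11 · 114637
114637 = 29 · 3953
3953 = 59 · 67
67 is prime.
So 1261007 = 11 · 29 · 59 · 67; the largest prime factor is 67.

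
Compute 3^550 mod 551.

3^1 ≡ 3 (mod 551)
3^2 ≡ 3^2 = 9 ≡ 9 (mod 551)
3^4 ≡ 9^2 = 81 ≡ 81 (mod 551)
3^8 ≡ 81^2 = 6561 ≡ 500 (mod 551)
3^16 ≡ 500^2 = 250000 ≡ 397 (mod 551)
3^32 ≡ 397^2 = 157609 ≡ 23 (mod 551)
3^64 ≡ 23^2 = 529 ≡ 529 (mod 551)
3^128 ≡ 529^2 = 279841 ≡ 484 (mod 551)
3^256 ≡ 484^2 = 234256 ≡ 81 (mod 551)
3^512 ≡ 81^2 = 6561 ≡ 500 (mod 551)
550 = 512 + 32 + 4 + 2 in binary powers of 2.
So 3^550 ≡ 500 · 23 · 81 · 9 ≡ 35 (mod 551).
Since 35 ≠ 1, base 3 is a Fermat witness: 551 is composite.

35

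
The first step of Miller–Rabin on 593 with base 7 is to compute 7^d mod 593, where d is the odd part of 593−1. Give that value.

593 − 1 = 592 = 2^4 · 37, so d = 37.
7^1 ≡ 7 (mod 593)
7^2 ≡ 7^2 = 49 ≡ 49 (mod 593)
7^4 ≡ 49^2 = 2401 ≡ 29 (mod 593)
7^8 ≡ 29^2 = 841 ≡ 248 (mod 593)
7^16 ≡ 248^2 = 61504 ≡ 425 (mod 593)
7^32 ≡ 425^2 = 180625 ≡ 353 (mod 593)
37 = 32 + 4 + 1 in binary powers of 2.
So 7^37 ≡ 353 · 29 · 7 ≡ 499 (mod 593).
Squaring chain: 499 → 534 → 516 → 592; reaches −1, so base 7 does not prove 593 composite.

499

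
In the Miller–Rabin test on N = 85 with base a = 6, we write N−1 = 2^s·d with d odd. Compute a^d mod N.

85 − 1 = 84 = 2^2 · 21, so d = 21.
6^1 ≡ 6 (mod 85)
6^2 ≡ 6^2 = 36 ≡ 36 (mod 85)
6^4 ≡ 36^2 = 1296 ≡ 21 (mod 85)
6^8 ≡ 21^2 = 441 ≡ 16 (mod 85)
6^16 ≡ 16^2 = 256 ≡ 1 (mod 85)
21 = 16 + 4 + 1 in binary powers of 2.
So 6^21 ≡ 1 · 21 · 6 ≡ 41 (mod 85).
Squaring chain: 41 → 66; never reaches −1, so base 6 is a Miller–Rabin witness that 85 is composite.

41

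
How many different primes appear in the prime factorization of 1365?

4

1365 = 3 · 455
455 = 5 · 91
91 = 7 · 13
1365 = 3 · 5 · 7 · 13, which has 4 distinct prime factors.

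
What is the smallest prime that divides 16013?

67

16013 is odd.
Digit sum 11, not divisible by 3.
Ends in 3: not divisible by 5.
7: 16013 = 7·2287 + 4
11: 16013 = 11·1455 + 8
13: 16013 = 13·1231 + 10
17: 16013 = 17·941 + 16
19: 16013 = 19·842 + 15
23: 16013 = 23·696 + 5
29: 16013 = 29·552 + 5
31: 16013 = 31·516 + 17
37: 16013 = 37·432 + 29
41: 16013 = 41·390 + 23
43: 16013 = 43·372 + 17
47: 16013 = 47·340 + 33
53: 16013 = 53·302 + 7
59: 16013 = 59·271 + 24
61: 16013 = 61·262 + 31
67: 16013 = 67·239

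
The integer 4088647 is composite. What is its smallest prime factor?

61

4088647 is odd.
Digit sum 37, not divisible by 3.
Ends in 7: not divisible by 5.
7: 4088647 = 7·584092 + 3
11: 4088647 = 11·371695 + 2
13: 4088647 = 13·314511 + 4
17: 4088647 = 17·240508 + 11
19: 4088647 = 19·215191 + 18
23: 4088647 = 23·177767 + 6
29: 4088647 = 29·140987 + 24
31: 4088647 = 31·131891 + 26
37: 4088647 = 37·110503 + 36
41: 4088647 = 41·99723 + 4
43: 4088647 = 43·95084 + 35
47: 4088647 = 47·86992 + 23
53: 4088647 = 53·77144 + 15
59: 4088647 = 59·69299 + 6
61: 4088647 = 61·67027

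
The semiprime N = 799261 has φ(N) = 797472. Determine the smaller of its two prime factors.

φ(n) = (p−1)(q−1) = n − (p+q) + 1, so p + q = 799261 − 797472 + 1 = 1790.
p and q are the roots of t² − 1790t + 799261 = 0.
Discriminant: 1790² − 4·799261 = 3204100 − 3197044 = 7056; √7056 = 84.
q = (1790 − 84)/2 = 853, p = (1790 + 84)/2 = 937.
Check: 853 · 937 = 799261.

853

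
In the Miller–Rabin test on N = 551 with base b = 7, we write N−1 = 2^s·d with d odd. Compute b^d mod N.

551 − 1 = 550 = 2^1 · 275, so d = 275.
7^1 ≡ 7 (mod 551)
7^2 ≡ 7^2 = 49 ≡ 49 (mod 551)
7^4 ≡ 49^2 = 2401 ≡ 197 (mod 551)
7^8 ≡ 197^2 = 38809 ≡ 239 (mod 551)
7^16 ≡ 239^2 = 57121 ≡ 368 (mod 551)
7^32 ≡ 368^2 = 135424 ≡ 429 (mod 551)
7^64 ≡ 429^2 = 184041 ≡ 7 (mod 551)
7^128 ≡ 7^2 = 49 ≡ 49 (mod 551)
7^256 ≡ 49^2 = 2401 ≡ 197 (mod 551)
275 = 256 + 16 + 2 + 1 in binary powers of 2.
So 7^275 ≡ 197 · 368 · 49 · 7 ≡ 49 (mod 551).
Squaring chain: 49; never reaches −1, so base 7 is a Miller–Rabin witness that 551 is composite.

49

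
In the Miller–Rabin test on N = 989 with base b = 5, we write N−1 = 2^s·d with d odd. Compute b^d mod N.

89

989 − 1 = 988 = 2^2 · 247, so d = 247.
5^1 ≡ 5 (mod 989)
5^2 ≡ 5^2 = 25 ≡ 25 (mod 989)
5^4 ≡ 25^2 = 625 ≡ 625 (mod 989)
5^8 ≡ 625^2 = 390625 ≡ 959 (mod 989)
5^16 ≡ 959^2 = 919681 ≡ 900 (mod 989)
5^32 ≡ 900^2 = 810000 ≡ 9 (mod 989)
5^64 ≡ 9^2 = 81 ≡ 81 (mod 989)
5^128 ≡ 81^2 = 6561 ≡ 627 (mod 989)
247 = 128 + 64 + 32 + 16 + 4 + 2 + 1 in binary powers of 2.
So 5^247 ≡ 627 · 81 · 9 · 900 · 625 · 25 · 5 ≡ 89 (mod 989).
Squaring chain: 89 → 9; never reaches −1, so base 5 is a Miller–Rabin witness that 989 is composite.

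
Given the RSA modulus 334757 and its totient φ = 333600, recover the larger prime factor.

601

φ(n) = (p−1)(q−1) = n − (p+q) + 1, so p + q = 334757 − 333600 + 1 = 1158.
p and q are the roots of t² − 1158t + 334757 = 0.
Discriminant: 1158² − 4·334757 = 1340964 − 1339028 = 1936; √1936 = 44.
q = (1158 − 44)/2 = 557, p = (1158 + 44)/2 = 601.
Check: 557 · 601 = 334757.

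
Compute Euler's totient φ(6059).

Factor: 6059 = 73 · 83.
φ(6059) = (73−1) · (83−1) = 72 · 82 = 5904.

5904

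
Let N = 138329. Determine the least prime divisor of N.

17

138329 is odd.
Digit sum 26, not divisible by 3.
Ends in 9: not divisible by 5.
7: 138329 = 7·19761 + 2
11: 138329 = 11·12575 + 4
13: 138329 = 13·10640 + 9
17: 138329 = 17·8137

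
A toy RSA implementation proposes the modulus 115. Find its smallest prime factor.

5

115 is odd.
Digit sum 7, not divisible by 3.
Ends in 5: divisible by 5.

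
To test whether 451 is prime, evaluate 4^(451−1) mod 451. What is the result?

1

4^1 ≡ 4 (mod 451)
4^2 ≡ 4^2 = 16 ≡ 16 (mod 451)
4^4 ≡ 16^2 = 256 ≡ 256 (mod 451)
4^8 ≡ 256^2 = 65536 ≡ 141 (mod 451)
4^16 ≡ 141^2 = 19881 ≡ 37 (mod 451)
4^32 ≡ 37^2 = 1369 ≡ 16 (mod 451)
4^64 ≡ 16^2 = 256 ≡ 256 (mod 451)
4^128 ≡ 256^2 = 65536 ≡ 141 (mod 451)
4^256 ≡ 141^2 = 19881 ≡ 37 (mod 451)
450 = 256 + 128 + 64 + 2 in binary powers of 2.
So 4^450 ≡ 37 · 141 · 256 · 16 ≡ 1 (mod 451).
Since the result is 1, base 4 gives no evidence that 451 is composite.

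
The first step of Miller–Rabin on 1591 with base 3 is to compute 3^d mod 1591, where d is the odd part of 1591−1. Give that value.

1470

1591 − 1 = 1590 = 2^1 · 795, so d = 795.
3^1 ≡ 3 (mod 1591)
3^2 ≡ 3^2 = 9 ≡ 9 (mod 1591)
3^4 ≡ 9^2 = 81 ≡ 81 (mod 1591)
3^8 ≡ 81^2 = 6561 ≡ 197 (mod 1591)
3^16 ≡ 197^2 = 38809 ≡ 625 (mod 1591)
3^32 ≡ 625^2 = 390625 ≡ 830 (mod 1591)
3^64 ≡ 830^2 = 688900 ≡ 1588 (mod 1591)
3^128 ≡ 1588^2 = 2521744 ≡ 9 (mod 1591)
3^256 ≡ 9^2 = 81 ≡ 81 (mod 1591)
3^512 ≡ 81^2 = 6561 ≡ 197 (mod 1591)
795 = 512 + 256 + 16 + 8 + 2 + 1 in binary powers of 2.
So 3^795 ≡ 197 · 81 · 625 · 197 · 9 · 3 ≡ 1470 (mod 1591).
Squaring chain: 1470; never reaches −1, so base 3 is a Miller–Rabin witness that 1591 is composite.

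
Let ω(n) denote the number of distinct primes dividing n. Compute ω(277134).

6

277134 = 2 · 138567
138567 = 3 · 46189
46189 = 11 · 4199
4199 = 13 · 323
323 = 17 · 19
277134 = 2 · 3 · 11 · 13 · 17 · 19, which has 6 distinct prime factors.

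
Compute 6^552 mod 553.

204

6^1 ≡ 6 (mod 553)
6^2 ≡ 6^2 = 36 ≡ 36 (mod 553)
6^4 ≡ 36^2 = 1296 ≡ 190 (mod 553)
6^8 ≡ 190^2 = 36100 ≡ 155 (mod 553)
6^16 ≡ 155^2 = 24025 ≡ 246 (mod 553)
6^32 ≡ 246^2 = 60516 ≡ 239 (mod 553)
6^64 ≡ 239^2 = 57121 ≡ 162 (mod 553)
6^128 ≡ 162^2 = 26244 ≡ 253 (mod 553)
6^256 ≡ 253^2 = 64009 ≡ 414 (mod 553)
6^512 ≡ 414^2 = 171396 ≡ 519 (mod 553)
552 = 512 + 32 + 8 in binary powers of 2.
So 6^552 ≡ 519 · 239 · 155 ≡ 204 (mod 553).
Since 204 ≠ 1, base 6 is a Fermat witness: 553 is composite.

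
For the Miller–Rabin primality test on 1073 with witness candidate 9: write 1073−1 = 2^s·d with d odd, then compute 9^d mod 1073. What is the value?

1073 − 1 = 1072 = 2^4 · 67, so d = 67.
9^1 ≡ 9 (mod 1073)
9^2 ≡ 9^2 = 81 ≡ 81 (mod 1073)
9^4 ≡ 81^2 = 6561 ≡ 123 (mod 1073)
9^8 ≡ 123^2 = 15129 ≡ 107 (mod 1073)
9^16 ≡ 107^2 = 11449 ≡ 719 (mod 1073)
9^32 ≡ 719^2 = 516961 ≡ 848 (mod 1073)
9^64 ≡ 848^2 = 719104 ≡ 194 (mod 1073)
67 = 64 + 2 + 1 in binary powers of 2.
So 9^67 ≡ 194 · 81 · 9 ≡ 863 (mod 1073).
Squaring chain: 863 → 107 → 719 → 848; never reaches −1, so base 9 is a Miller–Rabin witness that 1073 is composite.

863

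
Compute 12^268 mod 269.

1

12^1 ≡ 12 (mod 269)
12^2 ≡ 12^2 = 144 ≡ 144 (mod 269)
12^4 ≡ 144^2 = 20736 ≡ 23 (mod 269)
12^8 ≡ 23^2 = 529 ≡ 260 (mod 269)
12^16 ≡ 260^2 = 67600 ≡ 81 (mod 269)
12^32 ≡ 81^2 = 6561 ≡ 105 (mod 269)
12^64 ≡ 105^2 = 11025 ≡ 265 (mod 269)
12^128 ≡ 265^2 = 70225 ≡ 16 (mod 269)
12^256 ≡ 16^2 = 256 ≡ 256 (mod 269)
268 = 256 + 8 + 4 in binary powers of 2.
So 12^268 ≡ 256 · 260 · 23 ≡ 1 (mod 269).
Since the result is 1, base 12 gives no evidence that 269 is composite.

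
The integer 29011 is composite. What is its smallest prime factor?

29011 is odd.
Digit sum 13, not divisible by 3.
Ends in 1: not divisible by 5.
7: 29011 = 7·4144 + 3
11: 29011 = 11·2637 + 4
13: 29011 = 13·2231 + 8
17: 29011 = 17·1706 + 9
19: 29011 = 19·1526 + 17
23: 29011 = 23·1261 + 8
29: 29011 = 29·1000 + 11
31: 29011 = 31·935 + 26
37: 29011 = 37·784 + 3
41: 29011 = 41·707 + 24
43: 29011 = 43·674 + 29
47: 29011 = 47·617 + 12
53: 29011 = 53·547 + 20
59: 29011 = 59·491 + 42
61: 29011 = 61·475 + 36
67: 29011 = 67·433

67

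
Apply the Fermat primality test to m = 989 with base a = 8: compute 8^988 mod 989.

78

8^1 ≡ 8 (mod 989)
8^2 ≡ 8^2 = 64 ≡ 64 (mod 989)
8^4 ≡ 64^2 = 4096 ≡ 140 (mod 989)
8^8 ≡ 140^2 = 19600 ≡ 809 (mod 989)
8^16 ≡ 809^2 = 654481 ≡ 752 (mod 989)
8^32 ≡ 752^2 = 565504 ≡ 785 (mod 989)
8^64 ≡ 785^2 = 616225 ≡ 78 (mod 989)
8^128 ≡ 78^2 = 6084 ≡ 150 (mod 989)
8^256 ≡ 150^2 = 22500 ≡ 742 (mod 989)
8^512 ≡ 742^2 = 550564 ≡ 680 (mod 989)
988 = 512 + 256 + 128 + 64 + 16 + 8 + 4 in binary powers of 2.
So 8^988 ≡ 680 · 742 · 150 · 78 · 752 · 809 · 140 ≡ 78 (mod 989).
Since 78 ≠ 1, base 8 is a Fermat witness: 989 is composite.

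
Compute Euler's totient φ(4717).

4576

Factor: 4717 = 53 · 89.
φ(4717) = (53−1) · (89−1) = 52 · 88 = 4576.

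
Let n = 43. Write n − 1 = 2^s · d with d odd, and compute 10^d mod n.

43 − 1 = 42 = 2^1 · 21, so d = 21.
10^1 ≡ 10 (mod 43)
10^2 ≡ 10^2 = 100 ≡ 14 (mod 43)
10^4 ≡ 14^2 = 196 ≡ 24 (mod 43)
10^8 ≡ 24^2 = 576 ≡ 17 (mod 43)
10^16 ≡ 17^2 = 289 ≡ 31 (mod 43)
21 = 16 + 4 + 1 in binary powers of 2.
So 10^21 ≡ 31 · 24 · 10 ≡ 1 (mod 43).
Since 10^d ≡ 1 (mod 43), base 10 does not prove 43 composite.

1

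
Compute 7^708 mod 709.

7^1 ≡ 7 (mod 709)
7^2 ≡ 7^2 = 49 ≡ 49 (mod 709)
7^4 ≡ 49^2 = 2401 ≡ 274 (mod 709)
7^8 ≡ 274^2 = 75076 ≡ 631 (mod 709)
7^16 ≡ 631^2 = 398161 ≡ 412 (mod 709)
7^32 ≡ 412^2 = 169744 ≡ 293 (mod 709)
7^64 ≡ 293^2 = 85849 ≡ 60 (mod 709)
7^128 ≡ 60^2 = 3600 ≡ 55 (mod 709)
7^256 ≡ 55^2 = 3025 ≡ 189 (mod 709)
7^512 ≡ 189^2 = 35721 ≡ 271 (mod 709)
708 = 512 + 128 + 64 + 4 in binary powers of 2.
So 7^708 ≡ 271 · 55 · 60 · 274 ≡ 1 (mod 709).
Since the result is 1, base 7 gives no evidence that 709 is composite.

1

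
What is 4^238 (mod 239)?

1

4^1 ≡ 4 (mod 239)
4^2 ≡ 4^2 = 16 ≡ 16 (mod 239)
4^4 ≡ 16^2 = 256 ≡ 17 (mod 239)
4^8 ≡ 17^2 = 289 ≡ 50 (mod 239)
4^16 ≡ 50^2 = 2500 ≡ 110 (mod 239)
4^32 ≡ 110^2 = 12100 ≡ 150 (mod 239)
4^64 ≡ 150^2 = 22500 ≡ 34 (mod 239)
4^128 ≡ 34^2 = 1156 ≡ 200 (mod 239)
238 = 128 + 64 + 32 + 8 + 4 + 2 in binary powers of 2.
So 4^238 ≡ 200 · 34 · 150 · 50 · 17 · 16 ≡ 1 (mod 239).
Since the result is 1, base 4 gives no evidence that 239 is composite.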